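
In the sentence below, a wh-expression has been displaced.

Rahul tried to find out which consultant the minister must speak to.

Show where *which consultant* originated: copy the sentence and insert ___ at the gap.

Underlying clause: The minister must speak to which consultant.
'which consultant' is the object of the preposition 'to'. The gap is right after 'to'.

Rahul tried to find out which consultant the minister must speak to ___.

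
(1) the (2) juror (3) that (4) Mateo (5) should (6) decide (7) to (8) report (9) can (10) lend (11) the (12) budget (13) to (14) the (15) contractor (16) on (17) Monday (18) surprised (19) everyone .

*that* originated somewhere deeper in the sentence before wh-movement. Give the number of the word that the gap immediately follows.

The filler 'that' is interpreted as the subject of the clause embedded under 'report'. Fronting leaves a gap immediately after 'report':
The juror that Mateo should decide to report ___ can lend the budget to the contractor on Monday surprised everyone.
'report' is word 8.

8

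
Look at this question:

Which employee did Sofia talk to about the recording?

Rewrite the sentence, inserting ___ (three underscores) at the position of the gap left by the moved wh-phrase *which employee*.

In situ: Sofia did talk to which employee about the recording.
'which employee' functions as the object of the preposition 'to'. The gap is right after 'to'.

Which employee did Sofia talk to ___ about the recording?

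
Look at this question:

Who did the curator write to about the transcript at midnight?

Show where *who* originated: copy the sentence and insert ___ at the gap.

In situ: The curator did write to who about the transcript at midnight.
The filler 'who' is interpreted as the object of the preposition 'to'. The gap is right after 'to'.

Who did the curator write to ___ about the transcript at midnight?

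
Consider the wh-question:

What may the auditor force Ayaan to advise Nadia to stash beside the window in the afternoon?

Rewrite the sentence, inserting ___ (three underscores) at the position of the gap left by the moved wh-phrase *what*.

What may the auditor force Ayaan to advise Nadia to stash ___ beside the window in the afternoon?

Before movement: The auditor may force Ayaan to advise Nadia to stash what beside the window in the afternoon.
The filler 'what' is interpreted as the direct object of 'stash'. The gap is right after 'stash'.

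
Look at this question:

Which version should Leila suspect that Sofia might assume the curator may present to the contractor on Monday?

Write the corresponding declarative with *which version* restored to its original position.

The filler 'which version' is interpreted as the direct object of 'present'. It moves to the left edge, and the trace sits right after 'present':
Which version should Leila suspect that Sofia might assume the curator may present ___ to the contractor on Monday?

Leila should suspect that Sofia might assume the curator may present which version to the contractor on Monday.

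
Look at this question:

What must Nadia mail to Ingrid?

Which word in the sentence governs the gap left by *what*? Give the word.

Before movement: Nadia must mail what to Ingrid.
The filler 'what' is interpreted as the direct object of 'mail'. It moves to the left edge, and the trace sits right after 'mail':
What must Nadia mail ___ to Ingrid?

mail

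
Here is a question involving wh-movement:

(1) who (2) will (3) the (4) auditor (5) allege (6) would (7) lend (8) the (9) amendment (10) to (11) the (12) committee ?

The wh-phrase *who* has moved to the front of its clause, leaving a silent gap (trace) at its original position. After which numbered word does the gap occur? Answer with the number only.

Pre-movement form: The auditor will allege who would lend the amendment to the committee.
'who' is the subject of the clause embedded under 'allege'. Fronting leaves a gap immediately after 'allege':
Who will the auditor allege ___ would lend the amendment to the committee?
'allege' is word 5.

5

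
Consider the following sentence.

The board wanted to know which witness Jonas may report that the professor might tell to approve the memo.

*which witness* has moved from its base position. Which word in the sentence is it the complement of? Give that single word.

tell

In situ: Jonas may report that the professor might tell which witness to approve the memo.
The filler 'which witness' is interpreted as the direct object of 'tell'. Wh-movement fronts it, leaving a gap right after 'tell':
The board wanted to know which witness Jonas may report that the professor might tell ___ to approve the memo.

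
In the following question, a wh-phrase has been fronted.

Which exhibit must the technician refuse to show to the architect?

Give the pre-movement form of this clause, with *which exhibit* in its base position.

'which exhibit' functions as the direct object of 'show'. Wh-movement fronts it, leaving a gap right after 'show':
Which exhibit must the technician refuse to show ___ to the architect?

The technician must refuse to show which exhibit to the architect.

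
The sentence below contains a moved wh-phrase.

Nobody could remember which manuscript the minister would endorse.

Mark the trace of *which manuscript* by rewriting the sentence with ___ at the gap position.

In situ: The minister would endorse which manuscript.
'which manuscript' is the direct object of 'endorse'. The gap is right after 'endorse'.

Nobody could remember which manuscript the minister would endorse ___.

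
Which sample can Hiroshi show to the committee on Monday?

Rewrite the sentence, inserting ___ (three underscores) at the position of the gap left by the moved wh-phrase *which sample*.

Which sample can Hiroshi show ___ to the committee on Monday?

Before movement: Hiroshi can show which sample to the committee on Monday.
'which sample' functions as the direct object of 'show'. The gap is right after 'show'.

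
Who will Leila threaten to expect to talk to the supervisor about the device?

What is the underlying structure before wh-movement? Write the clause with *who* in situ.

The filler 'who' is interpreted as the direct object of 'expect'. Wh-movement fronts it, leaving a gap right after 'expect':
Who will Leila threaten to expect ___ to talk to the supervisor about the device?

Leila will threaten to expect who to talk to the supervisor about the device.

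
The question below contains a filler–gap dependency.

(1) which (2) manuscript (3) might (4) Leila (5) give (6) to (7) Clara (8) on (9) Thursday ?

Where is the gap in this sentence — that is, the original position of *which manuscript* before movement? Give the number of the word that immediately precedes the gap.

Pre-movement form: Leila might give which manuscript to Clara on Thursday.
The filler 'which manuscript' is interpreted as the direct object of 'give'. Fronting leaves a gap immediately after 'give':
Which manuscript might Leila give ___ to Clara on Thursday?
'give' is word 5.

5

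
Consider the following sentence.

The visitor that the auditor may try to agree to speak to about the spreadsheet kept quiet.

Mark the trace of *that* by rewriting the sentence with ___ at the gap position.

The visitor that the auditor may try to agree to speak to ___ about the spreadsheet kept quiet.

'that' functions as the object of the preposition 'to'. The gap is right after 'to'.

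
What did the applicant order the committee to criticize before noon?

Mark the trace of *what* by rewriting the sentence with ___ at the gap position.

Underlying clause: The applicant did order the committee to criticize what before noon.
'what' is the direct object of 'criticize'. The gap is right after 'criticize'.

What did the applicant order the committee to criticize ___ before noon?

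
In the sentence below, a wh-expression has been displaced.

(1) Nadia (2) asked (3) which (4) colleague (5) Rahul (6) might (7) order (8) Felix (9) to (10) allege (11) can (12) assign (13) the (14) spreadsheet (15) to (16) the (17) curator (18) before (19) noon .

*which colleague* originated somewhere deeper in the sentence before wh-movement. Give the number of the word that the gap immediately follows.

10

Before movement: Rahul might order Felix to allege which colleague can assign the spreadsheet to the curator before noon.
'which colleague' functions as the subject of the clause embedded under 'allege'. It moves to the left edge, and the trace sits right after 'allege':
Nadia asked which colleague Rahul might order Felix to allege ___ can assign the spreadsheet to the curator before noon.
'allege' is word 10.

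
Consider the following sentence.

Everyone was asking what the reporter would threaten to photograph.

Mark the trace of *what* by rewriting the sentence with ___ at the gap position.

In situ: The reporter would threaten to photograph what.
'what' is the direct object of 'photograph'. The gap is right after 'photograph'.

Everyone was asking what the reporter would threaten to photograph ___.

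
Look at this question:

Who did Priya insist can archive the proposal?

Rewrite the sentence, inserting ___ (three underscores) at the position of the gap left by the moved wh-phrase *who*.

Who did Priya insist ___ can archive the proposal?

Before movement: Priya did insist who can archive the proposal.
'who' is the subject of the clause embedded under 'insist'. The gap is right after 'insist'.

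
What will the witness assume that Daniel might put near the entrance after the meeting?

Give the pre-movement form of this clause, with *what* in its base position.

'what' functions as the direct object of 'put'. Wh-movement fronts it, leaving a gap right after 'put':
What will the witness assume that Daniel might put ___ near the entrance after the meeting?

The witness will assume that Daniel might put what near the entrance after the meeting.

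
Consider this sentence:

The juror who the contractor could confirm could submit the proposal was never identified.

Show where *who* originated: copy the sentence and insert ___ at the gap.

The juror who the contractor could confirm ___ could submit the proposal was never identified.

'who' functions as the subject of the clause embedded under 'confirm'. The gap is right after 'confirm'.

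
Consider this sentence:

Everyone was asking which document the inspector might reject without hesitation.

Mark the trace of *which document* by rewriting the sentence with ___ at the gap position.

Underlying clause: The inspector might reject which document without hesitation.
'which document' is the direct object of 'reject'. The gap is right after 'reject'.

Everyone was asking which document the inspector might reject ___ without hesitation.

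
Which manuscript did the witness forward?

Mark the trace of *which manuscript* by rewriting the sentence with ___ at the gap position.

Underlying clause: The witness did forward which manuscript.
'which manuscript' is the direct object of 'forward'. The gap is right after 'forward'.

Which manuscript did the witness forward ___?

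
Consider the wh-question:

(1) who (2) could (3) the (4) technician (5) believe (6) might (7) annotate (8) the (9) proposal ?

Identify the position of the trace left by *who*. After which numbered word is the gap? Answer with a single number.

Before movement: The technician could believe who might annotate the proposal.
'who' functions as the subject of the clause embedded under 'believe'. It moves to the left edge, and the trace sits right after 'believe':
Who could the technician believe ___ might annotate the proposal?
'believe' is word 5.

5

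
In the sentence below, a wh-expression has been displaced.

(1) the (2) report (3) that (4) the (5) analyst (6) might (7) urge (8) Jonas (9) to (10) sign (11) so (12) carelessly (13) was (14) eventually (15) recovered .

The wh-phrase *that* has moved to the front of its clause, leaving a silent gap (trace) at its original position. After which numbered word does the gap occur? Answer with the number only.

'that' is the direct object of 'sign'. Fronting leaves a gap immediately after 'sign':
The report that the analyst might urge Jonas to sign ___ so carelessly was eventually recovered.
'sign' is word 10.

10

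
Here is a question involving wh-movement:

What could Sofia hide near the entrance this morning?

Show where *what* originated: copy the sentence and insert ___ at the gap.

In situ: Sofia could hide what near the entrance this morning.
'what' functions as the direct object of 'hide'. The gap is right after 'hide'.

What could Sofia hide ___ near the entrance this morning?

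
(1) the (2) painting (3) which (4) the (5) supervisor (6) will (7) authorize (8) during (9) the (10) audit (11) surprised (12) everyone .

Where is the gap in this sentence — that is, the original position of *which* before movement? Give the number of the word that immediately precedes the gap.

7

'which' functions as the direct object of 'authorize'. Fronting leaves a gap immediately after 'authorize':
The painting which the supervisor will authorize ___ during the audit surprised everyone.
'authorize' is word 7.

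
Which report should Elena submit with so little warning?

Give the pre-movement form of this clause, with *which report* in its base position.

The filler 'which report' is interpreted as the direct object of 'submit'. Fronting leaves a gap immediately after 'submit':
Which report should Elena submit ___ with so little warning?

Elena should submit which report with so little warning.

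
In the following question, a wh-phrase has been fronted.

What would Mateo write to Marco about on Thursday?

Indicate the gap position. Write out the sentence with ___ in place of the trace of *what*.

What would Mateo write to Marco about ___ on Thursday?

In situ: Mateo would write to Marco about what on Thursday.
The filler 'what' is interpreted as the object of the preposition 'about'. The gap is right after 'about'.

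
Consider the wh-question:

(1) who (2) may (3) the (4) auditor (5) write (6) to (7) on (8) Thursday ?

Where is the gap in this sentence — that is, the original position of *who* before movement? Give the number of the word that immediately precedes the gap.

Underlying clause: The auditor may write to who on Thursday.
'who' is the object of the preposition 'to'. Wh-movement fronts it, leaving a gap right after 'to':
Who may the auditor write to ___ on Thursday?
'to' is word 6.

6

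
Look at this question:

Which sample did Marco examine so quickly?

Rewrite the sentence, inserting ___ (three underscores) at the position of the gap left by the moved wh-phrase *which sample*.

Which sample did Marco examine ___ so quickly?

In situ: Marco did examine which sample so quickly.
'which sample' is the direct object of 'examine'. The gap is right after 'examine'.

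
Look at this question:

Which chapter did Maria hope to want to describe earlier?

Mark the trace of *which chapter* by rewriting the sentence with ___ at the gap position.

In situ: Maria did hope to want to describe which chapter earlier.
'which chapter' functions as the direct object of 'describe'. The gap is right after 'describe'.

Which chapter did Maria hope to want to describe ___ earlier?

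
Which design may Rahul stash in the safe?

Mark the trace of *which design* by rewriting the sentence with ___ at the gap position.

Which design may Rahul stash ___ in the safe?

Pre-movement form: Rahul may stash which design in the safe.
The filler 'which design' is interpreted as the direct object of 'stash'. The gap is right after 'stash'.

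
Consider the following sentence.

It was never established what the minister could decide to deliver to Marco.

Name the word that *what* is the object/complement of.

In situ: The minister could decide to deliver what to Marco.
'what' functions as the direct object of 'deliver'. Wh-movement fronts it, leaving a gap right after 'deliver':
It was never established what the minister could decide to deliver ___ to Marco.

deliver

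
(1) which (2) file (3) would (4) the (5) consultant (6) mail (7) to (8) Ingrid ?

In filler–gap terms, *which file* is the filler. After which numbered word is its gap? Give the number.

In situ: The consultant would mail which file to Ingrid.
The filler 'which file' is interpreted as the direct object of 'mail'. It moves to the left edge, and the trace sits right after 'mail':
Which file would the consultant mail ___ to Ingrid?
'mail' is word 6.

6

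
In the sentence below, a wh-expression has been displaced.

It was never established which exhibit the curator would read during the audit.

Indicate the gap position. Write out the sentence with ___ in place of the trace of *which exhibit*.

It was never established which exhibit the curator would read ___ during the audit.

Underlying clause: The curator would read which exhibit during the audit.
'which exhibit' functions as the direct object of 'read'. The gap is right after 'read'.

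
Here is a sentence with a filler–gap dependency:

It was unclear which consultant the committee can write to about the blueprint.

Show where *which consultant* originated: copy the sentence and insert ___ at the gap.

Pre-movement form: The committee can write to which consultant about the blueprint.
'which consultant' is the object of the preposition 'to'. The gap is right after 'to'.

It was unclear which consultant the committee can write to ___ about the blueprint.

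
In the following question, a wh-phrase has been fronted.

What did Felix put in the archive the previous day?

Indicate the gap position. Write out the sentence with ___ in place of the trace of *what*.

What did Felix put ___ in the archive the previous day?

Pre-movement form: Felix did put what in the archive the previous day.
The filler 'what' is interpreted as the direct object of 'put'. The gap is right after 'put'.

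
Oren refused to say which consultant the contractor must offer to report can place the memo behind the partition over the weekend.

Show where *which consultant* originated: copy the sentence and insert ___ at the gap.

Oren refused to say which consultant the contractor must offer to report ___ can place the memo behind the partition over the weekend.

Underlying clause: The contractor must offer to report which consultant can place the memo behind the partition over the weekend.
'which consultant' is the subject of the clause embedded under 'report'. The gap is right after 'report'.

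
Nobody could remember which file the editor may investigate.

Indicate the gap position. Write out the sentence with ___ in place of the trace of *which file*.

Nobody could remember which file the editor may investigate ___.

In situ: The editor may investigate which file.
The filler 'which file' is interpreted as the direct object of 'investigate'. The gap is right after 'investigate'.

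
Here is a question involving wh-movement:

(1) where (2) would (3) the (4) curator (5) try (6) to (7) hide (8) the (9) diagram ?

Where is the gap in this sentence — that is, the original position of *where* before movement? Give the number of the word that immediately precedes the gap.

9

Before movement: The curator would try to hide the diagram where.
'where' functions as the locative complement of 'hide'. It moves to the left edge, and the trace sits right after 'diagram':
Where would the curator try to hide the diagram ___?
'diagram' is word 9.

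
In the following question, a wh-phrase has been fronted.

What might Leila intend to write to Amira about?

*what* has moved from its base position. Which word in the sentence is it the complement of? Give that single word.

about

Pre-movement form: Leila might intend to write to Amira about what.
'what' functions as the object of the preposition 'about'. Wh-movement fronts it, leaving a gap right after 'about':
What might Leila intend to write to Amira about ___?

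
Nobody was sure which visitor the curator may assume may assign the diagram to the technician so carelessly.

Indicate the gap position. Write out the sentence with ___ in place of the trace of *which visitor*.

Before movement: The curator may assume which visitor may assign the diagram to the technician so carelessly.
The filler 'which visitor' is interpreted as the subject of the clause embedded under 'assume'. The gap is right after 'assume'.

Nobody was sure which visitor the curator may assume ___ may assign the diagram to the technician so carelessly.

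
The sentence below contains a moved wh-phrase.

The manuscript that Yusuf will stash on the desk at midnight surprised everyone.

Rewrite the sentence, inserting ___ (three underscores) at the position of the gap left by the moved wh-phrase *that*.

The manuscript that Yusuf will stash ___ on the desk at midnight surprised everyone.

'that' is the direct object of 'stash'. The gap is right after 'stash'.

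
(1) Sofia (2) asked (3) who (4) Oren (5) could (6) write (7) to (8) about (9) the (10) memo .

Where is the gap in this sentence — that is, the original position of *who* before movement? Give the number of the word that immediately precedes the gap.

Before movement: Oren could write to who about the memo.
'who' functions as the object of the preposition 'to'. It moves to the left edge, and the trace sits right after 'to':
Sofia asked who Oren could write to ___ about the memo.
'to' is word 7.

7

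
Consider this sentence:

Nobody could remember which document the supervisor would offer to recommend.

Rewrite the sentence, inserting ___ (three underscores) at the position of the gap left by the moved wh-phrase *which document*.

Nobody could remember which document the supervisor would offer to recommend ___.

In situ: The supervisor would offer to recommend which document.
'which document' is the direct object of 'recommend'. The gap is right after 'recommend'.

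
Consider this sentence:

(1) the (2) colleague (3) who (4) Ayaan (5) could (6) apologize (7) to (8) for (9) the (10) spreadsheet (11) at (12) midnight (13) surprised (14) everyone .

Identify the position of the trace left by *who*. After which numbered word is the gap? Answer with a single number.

'who' functions as the object of the preposition 'to'. Fronting leaves a gap immediately after 'to':
The colleague who Ayaan could apologize to ___ for the spreadsheet at midnight surprised everyone.
'to' is word 7.

7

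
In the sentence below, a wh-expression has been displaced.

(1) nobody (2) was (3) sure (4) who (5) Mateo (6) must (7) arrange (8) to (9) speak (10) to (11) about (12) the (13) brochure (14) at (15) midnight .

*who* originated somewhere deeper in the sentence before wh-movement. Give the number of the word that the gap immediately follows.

10

Pre-movement form: Mateo must arrange to speak to who about the brochure at midnight.
The filler 'who' is interpreted as the object of the preposition 'to'. It moves to the left edge, and the trace sits right after 'to':
Nobody was sure who Mateo must arrange to speak to ___ about the brochure at midnight.
'to' is word 10.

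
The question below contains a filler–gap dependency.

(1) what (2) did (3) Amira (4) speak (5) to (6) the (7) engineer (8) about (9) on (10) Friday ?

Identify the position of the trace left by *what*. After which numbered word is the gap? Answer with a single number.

Underlying clause: Amira did speak to the engineer about what on Friday.
The filler 'what' is interpreted as the object of the preposition 'about'. It moves to the left edge, and the trace sits right after 'about':
What did Amira speak to the engineer about ___ on Friday?
'about' is word 8.

8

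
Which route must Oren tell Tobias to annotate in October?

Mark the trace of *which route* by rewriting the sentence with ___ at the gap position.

Which route must Oren tell Tobias to annotate ___ in October?

Before movement: Oren must tell Tobias to annotate which route in October.
The filler 'which route' is interpreted as the direct object of 'annotate'. The gap is right after 'annotate'.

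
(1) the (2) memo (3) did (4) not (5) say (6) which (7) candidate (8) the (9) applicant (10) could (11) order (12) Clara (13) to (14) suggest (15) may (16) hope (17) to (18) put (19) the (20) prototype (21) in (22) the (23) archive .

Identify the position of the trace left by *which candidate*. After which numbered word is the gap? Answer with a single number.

In situ: The applicant could order Clara to suggest which candidate may hope to put the prototype in the archive.
'which candidate' is the subject of the clause embedded under 'suggest'. Wh-movement fronts it, leaving a gap right after 'suggest':
The memo did not say which candidate the applicant could order Clara to suggest ___ may hope to put the prototype in the archive.
'suggest' is word 14.

14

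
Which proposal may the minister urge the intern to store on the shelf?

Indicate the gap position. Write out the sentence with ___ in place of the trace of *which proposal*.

Which proposal may the minister urge the intern to store ___ on the shelf?

Before movement: The minister may urge the intern to store which proposal on the shelf.
'which proposal' functions as the direct object of 'store'. The gap is right after 'store'.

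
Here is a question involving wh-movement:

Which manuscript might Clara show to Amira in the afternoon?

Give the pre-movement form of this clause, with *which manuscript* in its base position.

'which manuscript' is the direct object of 'show'. Wh-movement fronts it, leaving a gap right after 'show':
Which manuscript might Clara show ___ to Amira in the afternoon?

Clara might show which manuscript to Amira in the afternoon.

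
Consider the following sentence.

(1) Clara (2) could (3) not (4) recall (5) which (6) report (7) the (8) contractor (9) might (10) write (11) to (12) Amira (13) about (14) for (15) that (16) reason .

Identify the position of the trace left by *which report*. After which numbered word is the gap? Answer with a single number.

13

Before movement: The contractor might write to Amira about which report for that reason.
'which report' is the object of the preposition 'about'. Fronting leaves a gap immediately after 'about':
Clara could not recall which report the contractor might write to Amira about ___ for that reason.
'about' is word 13.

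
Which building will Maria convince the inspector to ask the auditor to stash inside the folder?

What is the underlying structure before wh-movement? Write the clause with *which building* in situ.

'which building' is the direct object of 'stash'. Wh-movement fronts it, leaving a gap right after 'stash':
Which building will Maria convince the inspector to ask the auditor to stash ___ inside the folder?

Maria will convince the inspector to ask the auditor to stash which building inside the folder.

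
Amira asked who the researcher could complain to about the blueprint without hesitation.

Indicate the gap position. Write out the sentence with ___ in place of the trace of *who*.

Amira asked who the researcher could complain to ___ about the blueprint without hesitation.

Pre-movement form: The researcher could complain to who about the blueprint without hesitation.
'who' is the object of the preposition 'to'. The gap is right after 'to'.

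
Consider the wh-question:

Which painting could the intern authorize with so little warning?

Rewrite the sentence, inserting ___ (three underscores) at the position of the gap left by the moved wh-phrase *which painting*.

Pre-movement form: The intern could authorize which painting with so little warning.
The filler 'which painting' is interpreted as the direct object of 'authorize'. The gap is right after 'authorize'.

Which painting could the intern authorize ___ with so little warning?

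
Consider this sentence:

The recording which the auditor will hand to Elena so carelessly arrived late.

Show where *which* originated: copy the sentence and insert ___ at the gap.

The recording which the auditor will hand ___ to Elena so carelessly arrived late.

The filler 'which' is interpreted as the direct object of 'hand'. The gap is right after 'hand'.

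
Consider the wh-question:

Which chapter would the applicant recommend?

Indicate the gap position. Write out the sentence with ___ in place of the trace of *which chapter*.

Which chapter would the applicant recommend ___?

Pre-movement form: The applicant would recommend which chapter.
'which chapter' is the direct object of 'recommend'. The gap is right after 'recommend'.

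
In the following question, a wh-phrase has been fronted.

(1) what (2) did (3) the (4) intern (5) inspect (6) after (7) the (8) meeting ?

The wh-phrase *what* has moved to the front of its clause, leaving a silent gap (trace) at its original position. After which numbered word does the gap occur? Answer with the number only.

Pre-movement form: The intern did inspect what after the meeting.
'what' is the direct object of 'inspect'. It moves to the left edge, and the trace sits right after 'inspect':
What did the intern inspect ___ after the meeting?
'inspect' is word 5.

5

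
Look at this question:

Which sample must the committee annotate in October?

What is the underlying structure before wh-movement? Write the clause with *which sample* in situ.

The committee must annotate which sample in October.

The filler 'which sample' is interpreted as the direct object of 'annotate'. Wh-movement fronts it, leaving a gap right after 'annotate':
Which sample must the committee annotate ___ in October?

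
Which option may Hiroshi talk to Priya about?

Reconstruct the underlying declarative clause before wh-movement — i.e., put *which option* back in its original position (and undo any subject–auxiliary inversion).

'which option' is the object of the preposition 'about'. Wh-movement fronts it, leaving a gap right after 'about':
Which option may Hiroshi talk to Priya about ___?

Hiroshi may talk to Priya about which option.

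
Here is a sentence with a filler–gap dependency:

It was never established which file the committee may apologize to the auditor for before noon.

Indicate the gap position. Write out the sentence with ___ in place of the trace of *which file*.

It was never established which file the committee may apologize to the auditor for ___ before noon.

In situ: The committee may apologize to the auditor for which file before noon.
'which file' functions as the object of the preposition 'for'. The gap is right after 'for'.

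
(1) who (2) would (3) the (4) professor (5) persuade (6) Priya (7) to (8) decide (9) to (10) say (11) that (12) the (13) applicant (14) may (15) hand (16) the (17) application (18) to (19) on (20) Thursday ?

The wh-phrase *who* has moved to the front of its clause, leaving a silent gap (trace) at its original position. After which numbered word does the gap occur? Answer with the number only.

18

Pre-movement form: The professor would persuade Priya to decide to say that the applicant may hand the application to who on Thursday.
The filler 'who' is interpreted as the object of the preposition 'to' (recipient of 'hand'). It moves to the left edge, and the trace sits right after 'to':
Who would the professor persuade Priya to decide to say that the applicant may hand the application to ___ on Thursday?
'to' is word 18.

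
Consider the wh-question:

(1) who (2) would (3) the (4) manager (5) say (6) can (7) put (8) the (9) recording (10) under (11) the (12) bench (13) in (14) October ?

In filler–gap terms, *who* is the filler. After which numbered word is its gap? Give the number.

Before movement: The manager would say who can put the recording under the bench in October.
'who' is the subject of the clause embedded under 'say'. Wh-movement fronts it, leaving a gap right after 'say':
Who would the manager say ___ can put the recording under the bench in October?
'say' is word 5.

5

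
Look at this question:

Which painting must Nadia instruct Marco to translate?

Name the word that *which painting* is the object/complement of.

translate

Underlying clause: Nadia must instruct Marco to translate which painting.
The filler 'which painting' is interpreted as the direct object of 'translate'. Wh-movement fronts it, leaving a gap right after 'translate':
Which painting must Nadia instruct Marco to translate ___?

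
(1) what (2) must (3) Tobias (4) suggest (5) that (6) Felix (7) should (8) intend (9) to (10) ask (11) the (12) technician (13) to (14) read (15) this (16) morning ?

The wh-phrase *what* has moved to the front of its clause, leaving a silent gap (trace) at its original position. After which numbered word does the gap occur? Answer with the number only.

Before movement: Tobias must suggest that Felix should intend to ask the technician to read what this morning.
'what' is the direct object of 'read'. It moves to the left edge, and the trace sits right after 'read':
What must Tobias suggest that Felix should intend to ask the technician to read ___ this morning?
'read' is word 14.

14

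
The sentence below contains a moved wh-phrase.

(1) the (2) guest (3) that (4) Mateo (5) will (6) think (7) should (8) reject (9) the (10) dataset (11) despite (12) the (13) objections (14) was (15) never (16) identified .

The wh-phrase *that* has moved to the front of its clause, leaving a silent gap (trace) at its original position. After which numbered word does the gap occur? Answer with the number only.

6

'that' functions as the subject of the clause embedded under 'think'. It moves to the left edge, and the trace sits right after 'think':
The guest that Mateo will think ___ should reject the dataset despite the objections was never identified.
'think' is word 6.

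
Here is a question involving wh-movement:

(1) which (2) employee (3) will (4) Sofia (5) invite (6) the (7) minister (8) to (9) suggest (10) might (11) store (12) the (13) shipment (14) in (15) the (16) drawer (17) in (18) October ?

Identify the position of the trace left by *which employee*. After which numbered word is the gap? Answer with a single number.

In situ: Sofia will invite the minister to suggest which employee might store the shipment in the drawer in October.
The filler 'which employee' is interpreted as the subject of the clause embedded under 'suggest'. Wh-movement fronts it, leaving a gap right after 'suggest':
Which employee will Sofia invite the minister to suggest ___ might store the shipment in the drawer in October?
'suggest' is word 9.

9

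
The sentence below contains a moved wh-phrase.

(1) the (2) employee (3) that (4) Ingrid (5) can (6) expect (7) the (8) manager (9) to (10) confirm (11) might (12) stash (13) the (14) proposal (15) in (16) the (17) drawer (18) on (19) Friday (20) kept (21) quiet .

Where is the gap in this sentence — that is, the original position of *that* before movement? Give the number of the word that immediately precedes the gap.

10

'that' is the subject of the clause embedded under 'confirm'. It moves to the left edge, and the trace sits right after 'confirm':
The employee that Ingrid can expect the manager to confirm ___ might stash the proposal in the drawer on Friday kept quiet.
'confirm' is word 10.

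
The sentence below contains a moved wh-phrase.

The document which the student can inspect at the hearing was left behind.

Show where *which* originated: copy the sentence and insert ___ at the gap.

The document which the student can inspect ___ at the hearing was left behind.

'which' functions as the direct object of 'inspect'. The gap is right after 'inspect'.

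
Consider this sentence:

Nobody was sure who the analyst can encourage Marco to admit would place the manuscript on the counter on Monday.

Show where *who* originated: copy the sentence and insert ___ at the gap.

Nobody was sure who the analyst can encourage Marco to admit ___ would place the manuscript on the counter on Monday.

Underlying clause: The analyst can encourage Marco to admit who would place the manuscript on the counter on Monday.
'who' functions as the subject of the clause embedded under 'admit'. The gap is right after 'admit'.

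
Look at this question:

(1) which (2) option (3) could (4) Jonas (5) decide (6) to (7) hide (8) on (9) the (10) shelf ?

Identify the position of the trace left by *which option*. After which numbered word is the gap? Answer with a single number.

Pre-movement form: Jonas could decide to hide which option on the shelf.
'which option' is the direct object of 'hide'. Wh-movement fronts it, leaving a gap right after 'hide':
Which option could Jonas decide to hide ___ on the shelf?
'hide' is word 7.

7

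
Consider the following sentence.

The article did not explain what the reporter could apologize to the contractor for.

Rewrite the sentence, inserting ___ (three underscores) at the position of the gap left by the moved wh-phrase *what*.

The article did not explain what the reporter could apologize to the contractor for ___.

Pre-movement form: The reporter could apologize to the contractor for what.
The filler 'what' is interpreted as the object of the preposition 'for'. The gap is right after 'for'.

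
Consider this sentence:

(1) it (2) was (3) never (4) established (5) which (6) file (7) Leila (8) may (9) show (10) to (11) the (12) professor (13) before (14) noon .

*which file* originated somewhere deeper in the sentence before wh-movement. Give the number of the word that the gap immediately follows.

9

Underlying clause: Leila may show which file to the professor before noon.
'which file' functions as the direct object of 'show'. Fronting leaves a gap immediately after 'show':
It was never established which file Leila may show ___ to the professor before noon.
'show' is word 9.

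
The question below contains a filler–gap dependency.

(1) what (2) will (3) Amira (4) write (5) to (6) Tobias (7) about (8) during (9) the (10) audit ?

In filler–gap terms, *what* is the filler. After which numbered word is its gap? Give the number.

7

Before movement: Amira will write to Tobias about what during the audit.
'what' functions as the object of the preposition 'about'. It moves to the left edge, and the trace sits right after 'about':
What will Amira write to Tobias about ___ during the audit?
'about' is word 7.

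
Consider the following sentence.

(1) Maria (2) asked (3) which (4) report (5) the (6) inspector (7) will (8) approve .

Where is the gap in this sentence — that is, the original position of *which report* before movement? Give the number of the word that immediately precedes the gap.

8

Pre-movement form: The inspector will approve which report.
'which report' is the direct object of 'approve'. Fronting leaves a gap immediately after 'approve':
Maria asked which report the inspector will approve ___.
'approve' is word 8.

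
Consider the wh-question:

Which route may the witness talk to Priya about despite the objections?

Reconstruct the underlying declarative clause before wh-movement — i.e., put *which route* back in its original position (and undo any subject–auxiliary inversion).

The witness may talk to Priya about which route despite the objections.

'which route' functions as the object of the preposition 'about'. Wh-movement fronts it, leaving a gap right after 'about':
Which route may the witness talk to Priya about ___ despite the objections?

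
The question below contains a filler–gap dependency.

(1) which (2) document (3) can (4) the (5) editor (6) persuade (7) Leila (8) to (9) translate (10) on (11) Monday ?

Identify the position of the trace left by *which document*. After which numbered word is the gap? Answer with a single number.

9

Underlying clause: The editor can persuade Leila to translate which document on Monday.
'which document' functions as the direct object of 'translate'. Wh-movement fronts it, leaving a gap right after 'translate':
Which document can the editor persuade Leila to translate ___ on Monday?
'translate' is word 9.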